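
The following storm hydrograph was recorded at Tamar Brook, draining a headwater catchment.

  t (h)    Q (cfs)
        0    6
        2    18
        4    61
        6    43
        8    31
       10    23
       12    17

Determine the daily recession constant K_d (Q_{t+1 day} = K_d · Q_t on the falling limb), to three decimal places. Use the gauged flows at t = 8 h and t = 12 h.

Between t = 8 h and t = 12 h the flow falls from 31 to 17 cfs over 2×2 h = 4 h.
Per-interval ratio K = (17/31)^(1/2) = 0.7405; K_d = K^(24/2) = 0.027.

K_d ≈ 0.027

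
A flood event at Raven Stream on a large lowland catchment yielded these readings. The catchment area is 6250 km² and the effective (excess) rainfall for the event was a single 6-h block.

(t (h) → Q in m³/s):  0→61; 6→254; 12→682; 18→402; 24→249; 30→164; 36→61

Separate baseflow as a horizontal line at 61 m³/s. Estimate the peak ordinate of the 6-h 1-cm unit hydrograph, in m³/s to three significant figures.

Direct runoff: 0.0, 193.0, 621.0, 341.0, 188.0, 103.0, 0.0 m³/s; ΣQ_DR = 1446 m³/s, peak = 621.0 m³/s.
Runoff depth d = ΣQ_DR·Δt / A = 1446 × 21600 / (6250 km²) = 4.997 mm.
The 1-cm UH is the DRH scaled by (10 mm)/d, so U_p = 621.0 × 10/4.997 = 1240 m³/s.

U_p ≈ 1240 m³/s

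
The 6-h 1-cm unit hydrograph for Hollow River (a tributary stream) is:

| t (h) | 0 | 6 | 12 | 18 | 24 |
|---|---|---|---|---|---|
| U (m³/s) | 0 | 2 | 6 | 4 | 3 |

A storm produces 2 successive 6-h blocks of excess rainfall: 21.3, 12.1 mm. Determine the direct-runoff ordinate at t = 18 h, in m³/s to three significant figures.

By discrete convolution, Q_j = Σ (P_i / 10 mm) · U_{j−i}.
At t = 18 h (j=3): Q = (21.3/10)·4 + (12.1/10)·6 = 15.8 m³/s.

Q ≈ 15.8 m³/s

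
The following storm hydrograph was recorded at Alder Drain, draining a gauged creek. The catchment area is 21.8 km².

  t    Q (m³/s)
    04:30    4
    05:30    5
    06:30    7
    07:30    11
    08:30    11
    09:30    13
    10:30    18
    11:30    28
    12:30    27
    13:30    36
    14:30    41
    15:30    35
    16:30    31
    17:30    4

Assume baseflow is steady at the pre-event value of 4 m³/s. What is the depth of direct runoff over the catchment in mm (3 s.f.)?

d ≈ 35.5 mm

Direct runoff: 0.0, 1.0, 3.0, 7.0, 7.0, 9.0, 14.0, 24.0, 23.0, 32.0, 37.0, 31.0, 27.0, 0.0 m³/s; ΣQ_DR = 215.0 m³/s.
V = ΣQ_DR · Δt = 215.0 × 3600 s = 7.740 × 10^5 m³.
Over A = 21.8 km², depth = V / A = 35.5 mm.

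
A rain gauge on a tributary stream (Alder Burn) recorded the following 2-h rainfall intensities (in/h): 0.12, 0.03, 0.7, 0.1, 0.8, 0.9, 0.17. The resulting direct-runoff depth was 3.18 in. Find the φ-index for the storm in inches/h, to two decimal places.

Only the 3 blocks with intensity above φ contribute runoff: 0.7, 0.8, 0.9 in/h.
Σ(I−φ)·Δt = d  ⇒  (0.7+0.8+0.9 − 3φ)·2 = 3.18
φ = (2.400 − 3.18/2) / 3 = 0.27 in/h.

φ ≈ 0.27 in/h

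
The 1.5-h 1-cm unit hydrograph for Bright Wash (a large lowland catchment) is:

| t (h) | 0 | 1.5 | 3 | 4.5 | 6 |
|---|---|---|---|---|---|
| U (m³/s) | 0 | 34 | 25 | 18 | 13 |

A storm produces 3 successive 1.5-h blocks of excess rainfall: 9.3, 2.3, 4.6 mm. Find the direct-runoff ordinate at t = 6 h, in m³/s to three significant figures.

Q ≈ 27.7 m³/s

By discrete convolution, Q_j = Σ (P_i / 10 mm) · U_{j−i}.
At t = 6 h (j=4): Q = (9.3/10)·13 + (2.3/10)·18 + (4.6/10)·25 = 27.7 m³/s.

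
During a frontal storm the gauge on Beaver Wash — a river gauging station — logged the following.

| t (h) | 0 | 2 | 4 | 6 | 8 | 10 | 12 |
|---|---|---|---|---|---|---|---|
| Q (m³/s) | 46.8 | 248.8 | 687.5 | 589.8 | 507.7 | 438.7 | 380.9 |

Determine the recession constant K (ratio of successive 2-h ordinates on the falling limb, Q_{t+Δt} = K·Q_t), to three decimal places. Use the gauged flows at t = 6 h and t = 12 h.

K ≈ 0.864

Using the recession-limb readings at t = 6 h and t = 12 h: Q falls from 589.8 to 380.9 m³/s over 3 intervals.
K = (Q₂/Q₁)^(1/3) = (380.9/589.8)^(1/3) = 0.864.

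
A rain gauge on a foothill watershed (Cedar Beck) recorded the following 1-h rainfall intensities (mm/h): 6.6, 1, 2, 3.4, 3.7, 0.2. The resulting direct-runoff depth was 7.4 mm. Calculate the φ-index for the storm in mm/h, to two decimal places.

φ ≈ 2.10 mm/h

Only the 3 blocks with intensity above φ contribute runoff: 6.6, 3.4, 3.7 mm/h.
Σ(I−φ)·Δt = d  ⇒  (6.6+3.4+3.7 − 3φ)·1 = 7.4
φ = (13.70 − 7.4/1) / 3 = 2.10 mm/h.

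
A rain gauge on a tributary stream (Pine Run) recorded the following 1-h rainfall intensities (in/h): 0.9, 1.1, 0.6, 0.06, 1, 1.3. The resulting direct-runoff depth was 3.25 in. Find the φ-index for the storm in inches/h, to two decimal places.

Only the 5 blocks with intensity above φ contribute runoff: 0.9, 1.1, 0.6, 1, 1.3 in/h.
Σ(I−φ)·Δt = d  ⇒  (0.9+1.1+0.6+1+1.3 − 5φ)·1 = 3.25
φ = (4.900 − 3.25/1) / 5 = 0.33 in/h.

φ ≈ 0.33 in/h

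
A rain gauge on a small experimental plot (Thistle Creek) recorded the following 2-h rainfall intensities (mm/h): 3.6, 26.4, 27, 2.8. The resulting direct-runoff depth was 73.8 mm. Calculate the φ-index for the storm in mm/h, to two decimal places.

Only the 2 blocks with intensity above φ contribute runoff: 26.4, 27 mm/h.
Σ(I−φ)·Δt = d  ⇒  (26.4+27 − 2φ)·2 = 73.8
φ = (53.40 − 73.8/2) / 2 = 8.25 mm/h.

φ ≈ 8.25 mm/h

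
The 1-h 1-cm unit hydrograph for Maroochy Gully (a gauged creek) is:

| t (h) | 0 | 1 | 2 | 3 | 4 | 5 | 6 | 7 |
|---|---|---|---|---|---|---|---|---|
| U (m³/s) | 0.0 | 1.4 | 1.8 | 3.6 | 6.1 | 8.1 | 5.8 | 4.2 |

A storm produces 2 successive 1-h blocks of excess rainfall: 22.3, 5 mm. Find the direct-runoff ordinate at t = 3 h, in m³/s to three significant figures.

By discrete convolution, Q_j = Σ (P_i / 10 mm) · U_{j−i}.
At t = 3 h (j=3): Q = (22.3/10)·3.6 + (5/10)·1.8 = 8.93 m³/s.

Q ≈ 8.93 m³/s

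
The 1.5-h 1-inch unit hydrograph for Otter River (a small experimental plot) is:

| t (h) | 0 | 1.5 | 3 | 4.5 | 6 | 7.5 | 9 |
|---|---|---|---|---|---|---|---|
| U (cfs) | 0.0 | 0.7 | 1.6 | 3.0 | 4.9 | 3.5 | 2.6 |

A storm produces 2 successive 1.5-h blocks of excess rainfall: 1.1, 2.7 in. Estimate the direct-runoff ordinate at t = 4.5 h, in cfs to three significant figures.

By discrete convolution, Q_j = Σ (P_i / 1 in) · U_{j−i}.
At t = 4.5 h (j=3): Q = (1.1/1)·3.0 + (2.7/1)·1.6 = 7.62 cfs.

Q ≈ 7.62 cfs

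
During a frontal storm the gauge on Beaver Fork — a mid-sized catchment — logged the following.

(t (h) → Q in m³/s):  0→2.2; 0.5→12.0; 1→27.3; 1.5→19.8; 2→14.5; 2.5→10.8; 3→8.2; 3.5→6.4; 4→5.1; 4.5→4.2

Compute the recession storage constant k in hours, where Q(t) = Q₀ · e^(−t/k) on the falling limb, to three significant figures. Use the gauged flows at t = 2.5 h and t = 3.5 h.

k ≈ 1.91 h

On the falling limb, Q drops from 10.8 to 6.4 m³/s between t = 2.5 h and t = 3.5 h (Δt = 1 h).
k = −Δt / ln(Q₂/Q₁) = −1 / ln(6.4/10.8) = 1.91 h.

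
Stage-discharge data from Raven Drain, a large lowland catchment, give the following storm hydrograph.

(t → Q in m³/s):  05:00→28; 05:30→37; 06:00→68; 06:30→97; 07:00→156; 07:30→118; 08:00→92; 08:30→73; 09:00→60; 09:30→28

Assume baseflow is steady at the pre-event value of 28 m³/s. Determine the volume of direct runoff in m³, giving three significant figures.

Direct-runoff ordinates (Q − Q_b): 0.0, 9.0, 40.0, 69.0, 128.0, 90.0, 64.0, 45.0, 32.0, 0.0 m³/s.
ΣQ_DR = 477.0 m³/s.
With Δt = 0.5 h = 1800 s, V = ΣQ_DR · Δt = 477.0 × 1800 = 8.59 × 10^5 m³.

V ≈ 8.59 × 10^5 m³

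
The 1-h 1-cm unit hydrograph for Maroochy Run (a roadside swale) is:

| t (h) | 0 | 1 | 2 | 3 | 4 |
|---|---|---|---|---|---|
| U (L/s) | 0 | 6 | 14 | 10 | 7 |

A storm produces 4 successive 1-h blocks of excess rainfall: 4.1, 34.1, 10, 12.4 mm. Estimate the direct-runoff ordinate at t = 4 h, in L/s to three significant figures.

Q ≈ 58.4 L/s

By discrete convolution, Q_j = Σ (P_i / 10 mm) · U_{j−i}.
At t = 4 h (j=4): Q = (4.1/10)·7 + (34.1/10)·10 + (10/10)·14 + (12.4/10)·6 = 58.4 L/s.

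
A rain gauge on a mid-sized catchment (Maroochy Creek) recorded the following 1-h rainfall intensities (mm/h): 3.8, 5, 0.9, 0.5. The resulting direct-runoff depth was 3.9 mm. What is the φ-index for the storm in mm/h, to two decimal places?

φ ≈ 2.45 mm/h

Only the 2 blocks with intensity above φ contribute runoff: 3.8, 5 mm/h.
Σ(I−φ)·Δt = d  ⇒  (3.8+5 − 2φ)·1 = 3.9
φ = (8.800 − 3.9/1) / 2 = 2.45 mm/h.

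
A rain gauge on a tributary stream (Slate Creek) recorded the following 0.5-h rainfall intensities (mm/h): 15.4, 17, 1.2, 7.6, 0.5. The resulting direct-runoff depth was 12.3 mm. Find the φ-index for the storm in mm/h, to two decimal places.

Only the 3 blocks with intensity above φ contribute runoff: 15.4, 17, 7.6 mm/h.
Σ(I−φ)·Δt = d  ⇒  (15.4+17+7.6 − 3φ)·0.5 = 12.3
φ = (40.00 − 12.3/0.5) / 3 = 5.13 mm/h.

φ ≈ 5.13 mm/h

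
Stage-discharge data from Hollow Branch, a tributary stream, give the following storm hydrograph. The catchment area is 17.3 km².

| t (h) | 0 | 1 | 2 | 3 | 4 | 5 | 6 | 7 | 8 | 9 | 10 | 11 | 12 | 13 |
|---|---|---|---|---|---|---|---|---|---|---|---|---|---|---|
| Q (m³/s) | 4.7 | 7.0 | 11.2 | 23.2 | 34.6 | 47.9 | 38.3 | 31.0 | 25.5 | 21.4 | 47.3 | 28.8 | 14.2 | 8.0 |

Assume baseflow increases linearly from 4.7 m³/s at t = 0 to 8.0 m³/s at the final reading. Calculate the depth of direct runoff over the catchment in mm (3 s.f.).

d ≈ 52.9 mm

Direct runoff: 0.00, 2.05, 5.99, 17.74, 28.88, 41.93, 32.08, 24.52, 18.77, 14.42, 40.06, 21.31, 6.45, 0.00 m³/s; ΣQ_DR = 254.2 m³/s.
V = ΣQ_DR · Δt = 254.2 × 3600 s = 9.151 × 10^5 m³.
Over A = 17.3 km², depth = V / A = 52.9 mm.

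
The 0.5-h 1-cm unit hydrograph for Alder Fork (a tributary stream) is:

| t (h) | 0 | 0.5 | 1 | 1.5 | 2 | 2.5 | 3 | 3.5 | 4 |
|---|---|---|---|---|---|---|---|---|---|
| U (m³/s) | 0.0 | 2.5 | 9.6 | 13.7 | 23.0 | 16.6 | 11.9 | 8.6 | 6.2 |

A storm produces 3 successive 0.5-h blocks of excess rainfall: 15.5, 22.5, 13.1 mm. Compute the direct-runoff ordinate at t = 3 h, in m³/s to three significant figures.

Q ≈ 85.9 m³/s

By discrete convolution, Q_j = Σ (P_i / 10 mm) · U_{j−i}.
At t = 3 h (j=6): Q = (15.5/10)·11.9 + (22.5/10)·16.6 + (13.1/10)·23.0 = 85.9 m³/s.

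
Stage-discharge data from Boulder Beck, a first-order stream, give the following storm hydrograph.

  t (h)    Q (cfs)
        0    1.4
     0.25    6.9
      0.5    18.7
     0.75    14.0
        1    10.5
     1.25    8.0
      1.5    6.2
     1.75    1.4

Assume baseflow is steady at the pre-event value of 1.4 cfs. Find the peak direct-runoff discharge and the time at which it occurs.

Subtracting baseflow gives direct-runoff ordinates: 0.0, 5.5, 17.3, 12.6, 9.1, 6.6, 4.8, 0.0 cfs.
The maximum is 17.3 cfs, occurring at the reading for t = 0.5 h.

Q_p = 17.3 cfs at t = 0.5 h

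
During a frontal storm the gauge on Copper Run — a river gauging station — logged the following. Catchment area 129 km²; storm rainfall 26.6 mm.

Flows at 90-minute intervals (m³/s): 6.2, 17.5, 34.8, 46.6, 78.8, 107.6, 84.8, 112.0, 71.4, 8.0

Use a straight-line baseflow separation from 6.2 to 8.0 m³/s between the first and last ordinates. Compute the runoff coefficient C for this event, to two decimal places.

C ≈ 0.78

ΣQ_DR = 496.7 m³/s; V = ΣQ_DR·Δt = 2.682 × 10^6 m³.
Runoff depth d = V / A = 20.79 mm.
C = d / P = 20.79 / 26.6 = 0.78.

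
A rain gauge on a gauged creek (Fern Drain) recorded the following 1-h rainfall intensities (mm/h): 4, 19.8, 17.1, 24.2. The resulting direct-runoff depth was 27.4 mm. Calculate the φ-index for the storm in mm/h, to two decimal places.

φ ≈ 11.23 mm/h

Only the 3 blocks with intensity above φ contribute runoff: 19.8, 17.1, 24.2 mm/h.
Σ(I−φ)·Δt = d  ⇒  (19.8+17.1+24.2 − 3φ)·1 = 27.4
φ = (61.10 − 27.4/1) / 3 = 11.23 mm/h.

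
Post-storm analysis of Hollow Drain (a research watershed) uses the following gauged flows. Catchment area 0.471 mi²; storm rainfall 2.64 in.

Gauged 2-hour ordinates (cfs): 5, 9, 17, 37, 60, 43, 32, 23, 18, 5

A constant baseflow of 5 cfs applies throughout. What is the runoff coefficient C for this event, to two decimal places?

ΣQ_DR = 199.0 cfs; V = ΣQ_DR·Δt = 1.433 × 10^6 ft³.
Runoff depth d = V / A = 1.309 in.
C = d / P = 1.309 / 2.64 = 0.50.

C ≈ 0.50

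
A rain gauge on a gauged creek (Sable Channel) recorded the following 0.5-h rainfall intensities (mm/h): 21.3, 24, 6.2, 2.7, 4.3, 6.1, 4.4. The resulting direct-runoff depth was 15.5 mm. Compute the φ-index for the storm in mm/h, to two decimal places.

φ ≈ 7.15 mm/h

Only the 2 blocks with intensity above φ contribute runoff: 21.3, 24 mm/h.
Σ(I−φ)·Δt = d  ⇒  (21.3+24 − 2φ)·0.5 = 15.5
φ = (45.30 − 15.5/0.5) / 2 = 7.15 mm/h.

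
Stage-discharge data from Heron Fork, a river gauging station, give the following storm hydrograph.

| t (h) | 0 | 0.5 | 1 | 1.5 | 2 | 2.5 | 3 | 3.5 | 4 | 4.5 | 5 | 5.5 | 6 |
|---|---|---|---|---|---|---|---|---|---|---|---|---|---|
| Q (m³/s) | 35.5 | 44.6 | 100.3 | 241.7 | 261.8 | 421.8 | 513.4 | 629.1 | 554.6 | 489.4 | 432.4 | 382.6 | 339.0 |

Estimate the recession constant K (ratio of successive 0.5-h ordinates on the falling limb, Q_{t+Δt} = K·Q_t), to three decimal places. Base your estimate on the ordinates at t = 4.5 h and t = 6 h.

Using the recession-limb readings at t = 4.5 h and t = 6 h: Q falls from 489.4 to 339.0 m³/s over 3 intervals.
K = (Q₂/Q₁)^(1/3) = (339.0/489.4)^(1/3) = 0.885.

K ≈ 0.885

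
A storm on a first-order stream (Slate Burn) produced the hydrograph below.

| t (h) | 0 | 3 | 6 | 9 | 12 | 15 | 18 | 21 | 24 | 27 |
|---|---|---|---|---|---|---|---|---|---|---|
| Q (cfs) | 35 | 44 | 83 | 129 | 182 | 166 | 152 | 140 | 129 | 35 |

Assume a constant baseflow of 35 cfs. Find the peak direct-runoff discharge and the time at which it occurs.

Q_p = 147.0 cfs at t = 12 h

Subtracting baseflow gives direct-runoff ordinates: 0.0, 9.0, 48.0, 94.0, 147.0, 131.0, 117.0, 105.0, 94.0, 0.0 cfs.
The maximum is 147.0 cfs, occurring at the reading for t = 12 h.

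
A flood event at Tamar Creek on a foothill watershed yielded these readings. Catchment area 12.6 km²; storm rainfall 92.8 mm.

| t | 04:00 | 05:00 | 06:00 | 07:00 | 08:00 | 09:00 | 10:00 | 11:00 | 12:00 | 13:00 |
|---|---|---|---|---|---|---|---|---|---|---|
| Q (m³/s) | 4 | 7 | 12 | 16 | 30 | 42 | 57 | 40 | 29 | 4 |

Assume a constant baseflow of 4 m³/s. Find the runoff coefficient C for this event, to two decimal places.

C ≈ 0.62

ΣQ_DR = 201.0 m³/s; V = ΣQ_DR·Δt = 7.236 × 10^5 m³.
Runoff depth d = V / A = 57.43 mm.
C = d / P = 57.43 / 92.8 = 0.62.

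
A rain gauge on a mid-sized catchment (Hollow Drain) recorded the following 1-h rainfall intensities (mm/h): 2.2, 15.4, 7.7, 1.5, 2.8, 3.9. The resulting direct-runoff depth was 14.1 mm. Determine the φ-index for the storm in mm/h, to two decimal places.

Only the 2 blocks with intensity above φ contribute runoff: 15.4, 7.7 mm/h.
Σ(I−φ)·Δt = d  ⇒  (15.4+7.7 − 2φ)·1 = 14.1
φ = (23.10 − 14.1/1) / 2 = 4.50 mm/h.

φ ≈ 4.50 mm/h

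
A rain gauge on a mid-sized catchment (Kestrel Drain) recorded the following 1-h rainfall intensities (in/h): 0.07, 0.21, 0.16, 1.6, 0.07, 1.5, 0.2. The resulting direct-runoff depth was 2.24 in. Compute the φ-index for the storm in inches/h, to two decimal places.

φ ≈ 0.43 in/h

Only the 2 blocks with intensity above φ contribute runoff: 1.6, 1.5 in/h.
Σ(I−φ)·Δt = d  ⇒  (1.6+1.5 − 2φ)·1 = 2.24
φ = (3.100 − 2.24/1) / 2 = 0.43 in/h.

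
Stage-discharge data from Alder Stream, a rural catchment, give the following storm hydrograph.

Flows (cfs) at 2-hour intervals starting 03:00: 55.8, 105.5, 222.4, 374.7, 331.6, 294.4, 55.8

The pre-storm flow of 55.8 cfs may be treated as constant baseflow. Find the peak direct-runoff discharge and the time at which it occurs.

Q_p = 318.9 cfs at t = 09:00

Subtracting baseflow gives direct-runoff ordinates: 0.0, 49.7, 166.6, 318.9, 275.8, 238.6, 0.0 cfs.
The maximum is 318.9 cfs, occurring at the reading for t = 09:00.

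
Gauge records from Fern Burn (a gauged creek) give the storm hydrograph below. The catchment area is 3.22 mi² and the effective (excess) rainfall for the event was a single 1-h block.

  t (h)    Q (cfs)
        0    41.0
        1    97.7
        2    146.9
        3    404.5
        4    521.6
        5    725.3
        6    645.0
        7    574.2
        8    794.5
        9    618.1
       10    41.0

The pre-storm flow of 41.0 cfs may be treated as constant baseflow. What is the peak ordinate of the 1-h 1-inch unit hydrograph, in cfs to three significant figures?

Direct runoff: 0.0, 56.7, 105.9, 363.5, 480.6, 684.3, 604.0, 533.2, 753.5, 577.1, 0.0 cfs; ΣQ_DR = 4159 cfs, peak = 753.5 cfs.
Runoff depth d = ΣQ_DR·Δt / A = 4159 × 3600 / (3.22 mi²) = 2.001 in.
The 1-inch UH is the DRH scaled by (1 in)/d, so U_p = 753.5 × 1/2.001 = 376 cfs.

U_p ≈ 376 cfs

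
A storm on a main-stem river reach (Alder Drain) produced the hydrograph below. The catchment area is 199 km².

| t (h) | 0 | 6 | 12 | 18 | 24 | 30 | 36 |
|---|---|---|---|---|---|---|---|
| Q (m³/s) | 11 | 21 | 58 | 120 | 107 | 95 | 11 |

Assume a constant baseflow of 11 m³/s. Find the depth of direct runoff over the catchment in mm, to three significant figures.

d ≈ 37.6 mm

Direct runoff: 0.0, 10.0, 47.0, 109.0, 96.0, 84.0, 0.0 m³/s; ΣQ_DR = 346.0 m³/s.
V = ΣQ_DR · Δt = 346.0 × 21600 s = 7.474 × 10^6 m³.
Over A = 199 km², depth = V / A = 37.6 mm.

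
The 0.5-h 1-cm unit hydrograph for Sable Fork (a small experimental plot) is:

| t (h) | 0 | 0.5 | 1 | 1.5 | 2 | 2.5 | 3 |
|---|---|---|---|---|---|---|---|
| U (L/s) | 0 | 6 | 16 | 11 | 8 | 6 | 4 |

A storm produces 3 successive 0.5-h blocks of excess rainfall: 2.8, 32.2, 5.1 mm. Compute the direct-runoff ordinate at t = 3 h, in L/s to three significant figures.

Q ≈ 24.5 L/s

By discrete convolution, Q_j = Σ (P_i / 10 mm) · U_{j−i}.
At t = 3 h (j=6): Q = (2.8/10)·4 + (32.2/10)·6 + (5.1/10)·8 = 24.5 L/s.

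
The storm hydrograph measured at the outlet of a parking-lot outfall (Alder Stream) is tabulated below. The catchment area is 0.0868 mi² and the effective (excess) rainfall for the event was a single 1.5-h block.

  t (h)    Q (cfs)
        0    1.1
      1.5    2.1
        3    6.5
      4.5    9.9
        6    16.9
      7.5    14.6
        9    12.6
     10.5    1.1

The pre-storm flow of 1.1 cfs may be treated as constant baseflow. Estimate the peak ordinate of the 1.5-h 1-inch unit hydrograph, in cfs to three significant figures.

U_p ≈ 10.5 cfs

Direct runoff: 0.0, 1.0, 5.4, 8.8, 15.8, 13.5, 11.5, 0.0 cfs; ΣQ_DR = 56.00 cfs, peak = 15.8 cfs.
Runoff depth d = ΣQ_DR·Δt / A = 56.00 × 5400 / (0.0868 mi²) = 1.500 in.
The 1-inch UH is the DRH scaled by (1 in)/d, so U_p = 15.8 × 1/1.500 = 10.5 cfs.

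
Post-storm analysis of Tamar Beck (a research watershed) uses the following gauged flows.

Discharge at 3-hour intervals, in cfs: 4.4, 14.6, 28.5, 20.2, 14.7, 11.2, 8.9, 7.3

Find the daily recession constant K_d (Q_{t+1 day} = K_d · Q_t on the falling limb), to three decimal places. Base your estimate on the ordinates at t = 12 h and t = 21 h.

K_d ≈ 0.155

Between t = 12 h and t = 21 h the flow falls from 14.7 to 7.3 cfs over 3×3 h = 9 h.
Per-interval ratio K = (7.3/14.7)^(1/3) = 0.7919; K_d = K^(24/3) = 0.155.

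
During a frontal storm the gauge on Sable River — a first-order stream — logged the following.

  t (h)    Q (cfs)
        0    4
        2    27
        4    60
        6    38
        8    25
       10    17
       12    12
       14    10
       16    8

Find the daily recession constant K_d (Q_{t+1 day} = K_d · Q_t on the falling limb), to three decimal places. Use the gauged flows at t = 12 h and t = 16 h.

K_d ≈ 0.088

Between t = 12 h and t = 16 h the flow falls from 12 to 8 cfs over 2×2 h = 4 h.
Per-interval ratio K = (8/12)^(1/2) = 0.8165; K_d = K^(24/2) = 0.088.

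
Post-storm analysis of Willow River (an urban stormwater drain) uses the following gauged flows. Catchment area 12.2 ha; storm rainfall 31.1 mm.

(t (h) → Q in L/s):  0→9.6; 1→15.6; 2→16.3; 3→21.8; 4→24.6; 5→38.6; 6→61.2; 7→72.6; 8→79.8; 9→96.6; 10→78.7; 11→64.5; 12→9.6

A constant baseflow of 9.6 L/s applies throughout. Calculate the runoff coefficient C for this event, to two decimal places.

ΣQ_DR = 464.7 L/s; V = ΣQ_DR·Δt = 1.673 × 10^6 L.
Runoff depth d = V / A = 13.71 mm.
C = d / P = 13.71 / 31.1 = 0.44.

C ≈ 0.44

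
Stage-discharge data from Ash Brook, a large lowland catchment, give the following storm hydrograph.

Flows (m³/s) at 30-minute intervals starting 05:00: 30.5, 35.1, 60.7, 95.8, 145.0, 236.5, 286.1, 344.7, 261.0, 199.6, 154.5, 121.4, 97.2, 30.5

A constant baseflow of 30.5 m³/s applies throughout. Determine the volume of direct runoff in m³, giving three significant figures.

Direct-runoff ordinates (Q − Q_b): 0.0, 4.6, 30.2, 65.3, 114.5, 206.0, 255.6, 314.2, 230.5, 169.1, 124.0, 90.9, 66.7, 0.0 m³/s.
ΣQ_DR = 1672 m³/s.
With Δt = 0.5 h = 1800 s, V = ΣQ_DR · Δt = 1672 × 1800 = 3.01 × 10^6 m³.

V ≈ 3.01 × 10^6 m³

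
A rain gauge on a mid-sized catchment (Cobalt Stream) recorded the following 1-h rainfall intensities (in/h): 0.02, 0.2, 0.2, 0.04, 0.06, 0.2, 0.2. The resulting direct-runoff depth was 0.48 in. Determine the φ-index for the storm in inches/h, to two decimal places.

φ ≈ 0.08 in/h

Only the 4 blocks with intensity above φ contribute runoff: 0.2, 0.2, 0.2, 0.2 in/h.
Σ(I−φ)·Δt = d  ⇒  (0.2+0.2+0.2+0.2 − 4φ)·1 = 0.48
φ = (0.8000 − 0.48/1) / 4 = 0.08 in/h.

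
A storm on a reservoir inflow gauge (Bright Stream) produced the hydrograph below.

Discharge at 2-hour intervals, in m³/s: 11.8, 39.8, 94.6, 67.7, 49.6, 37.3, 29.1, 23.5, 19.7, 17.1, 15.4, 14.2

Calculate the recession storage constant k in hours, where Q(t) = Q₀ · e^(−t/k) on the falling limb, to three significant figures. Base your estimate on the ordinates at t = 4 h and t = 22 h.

On the falling limb, Q drops from 94.6 to 14.2 m³/s between t = 4 h and t = 22 h (Δt = 18 h).
k = −Δt / ln(Q₂/Q₁) = −18 / ln(14.2/94.6) = 9.49 h.

k ≈ 9.49 h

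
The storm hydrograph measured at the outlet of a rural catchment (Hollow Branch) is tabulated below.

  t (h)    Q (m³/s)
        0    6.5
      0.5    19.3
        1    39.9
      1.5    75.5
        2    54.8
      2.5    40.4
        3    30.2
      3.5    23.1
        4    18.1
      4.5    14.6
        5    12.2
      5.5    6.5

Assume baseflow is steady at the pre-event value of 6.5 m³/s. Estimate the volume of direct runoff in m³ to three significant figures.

V ≈ 4.74 × 10^5 m³

Direct-runoff ordinates (Q − Q_b): 0.0, 12.8, 33.4, 69.0, 48.3, 33.9, 23.7, 16.6, 11.6, 8.1, 5.7, 0.0 m³/s.
ΣQ_DR = 263.1 m³/s.
With Δt = 0.5 h = 1800 s, V = ΣQ_DR · Δt = 263.1 × 1800 = 4.74 × 10^5 m³.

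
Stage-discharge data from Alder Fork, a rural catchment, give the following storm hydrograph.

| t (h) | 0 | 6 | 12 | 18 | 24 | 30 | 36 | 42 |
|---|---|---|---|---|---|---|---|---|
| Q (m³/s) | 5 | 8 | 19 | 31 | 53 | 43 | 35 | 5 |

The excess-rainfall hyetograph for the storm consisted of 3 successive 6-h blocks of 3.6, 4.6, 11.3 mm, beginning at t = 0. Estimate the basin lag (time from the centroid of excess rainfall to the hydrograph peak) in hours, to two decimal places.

t_L ≈ 12.63 h

Centroid of excess rainfall: t_c = Σ P_i·t̄_i / ΣP_i = 11.3692 h (block centres at 3, 9, 15 h).
Hydrograph peak occurs at t = 24 h, so basin lag t_L = 24 − 11.3692 = 12.63 h.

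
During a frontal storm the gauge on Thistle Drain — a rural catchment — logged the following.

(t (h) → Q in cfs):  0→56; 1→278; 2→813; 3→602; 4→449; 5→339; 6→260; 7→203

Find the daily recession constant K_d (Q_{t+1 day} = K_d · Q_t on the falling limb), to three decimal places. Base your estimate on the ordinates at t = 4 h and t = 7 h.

K_d ≈ 0.002

Between t = 4 h and t = 7 h the flow falls from 449 to 203 cfs over 3×1 h = 3 h.
Per-interval ratio K = (203/449)^(1/3) = 0.7675; K_d = K^(24/1) = 0.002.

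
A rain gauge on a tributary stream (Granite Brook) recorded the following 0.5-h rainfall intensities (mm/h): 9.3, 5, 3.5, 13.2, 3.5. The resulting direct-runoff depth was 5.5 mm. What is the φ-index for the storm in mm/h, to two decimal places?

Only the 2 blocks with intensity above φ contribute runoff: 9.3, 13.2 mm/h.
Σ(I−φ)·Δt = d  ⇒  (9.3+13.2 − 2φ)·0.5 = 5.5
φ = (22.50 − 5.5/0.5) / 2 = 5.75 mm/h.

φ ≈ 5.75 mm/h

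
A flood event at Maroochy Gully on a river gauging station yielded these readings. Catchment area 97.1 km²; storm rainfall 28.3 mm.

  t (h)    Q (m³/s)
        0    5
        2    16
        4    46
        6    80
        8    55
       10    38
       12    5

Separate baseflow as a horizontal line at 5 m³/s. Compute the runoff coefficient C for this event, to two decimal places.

C ≈ 0.55

ΣQ_DR = 210.0 m³/s; V = ΣQ_DR·Δt = 1.512 × 10^6 m³.
Runoff depth d = V / A = 15.57 mm.
C = d / P = 15.57 / 28.3 = 0.55.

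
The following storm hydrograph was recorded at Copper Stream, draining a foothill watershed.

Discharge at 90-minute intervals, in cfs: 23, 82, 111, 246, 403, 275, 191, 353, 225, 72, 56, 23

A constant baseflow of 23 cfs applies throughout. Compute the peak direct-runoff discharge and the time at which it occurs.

Q_p = 380.0 cfs at t = 6 h

Subtracting baseflow gives direct-runoff ordinates: 0.0, 59.0, 88.0, 223.0, 380.0, 252.0, 168.0, 330.0, 202.0, 49.0, 33.0, 0.0 cfs.
The maximum is 380.0 cfs, occurring at the reading for t = 6 h.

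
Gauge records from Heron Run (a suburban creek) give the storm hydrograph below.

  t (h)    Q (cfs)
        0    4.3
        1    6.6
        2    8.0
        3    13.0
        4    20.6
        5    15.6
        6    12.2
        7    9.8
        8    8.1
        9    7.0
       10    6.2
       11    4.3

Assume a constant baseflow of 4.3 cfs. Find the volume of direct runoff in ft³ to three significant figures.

Direct-runoff ordinates (Q − Q_b): 0.0, 2.3, 3.7, 8.7, 16.3, 11.3, 7.9, 5.5, 3.8, 2.7, 1.9, 0.0 cfs.
ΣQ_DR = 64.10 cfs.
With Δt = 1 h = 3600 s, V = ΣQ_DR · Δt = 64.10 × 3600 = 2.31 × 10^5 ft³.

V ≈ 2.31 × 10^5 ft³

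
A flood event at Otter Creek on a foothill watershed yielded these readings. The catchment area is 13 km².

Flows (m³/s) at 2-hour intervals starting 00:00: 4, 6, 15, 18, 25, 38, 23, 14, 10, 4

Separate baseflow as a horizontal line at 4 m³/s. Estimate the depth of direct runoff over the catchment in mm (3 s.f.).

Direct runoff: 0.0, 2.0, 11.0, 14.0, 21.0, 34.0, 19.0, 10.0, 6.0, 0.0 m³/s; ΣQ_DR = 117.0 m³/s.
V = ΣQ_DR · Δt = 117.0 × 7200 s = 8.424 × 10^5 m³.
Over A = 13 km², depth = V / A = 64.8 mm.

d ≈ 64.8 mm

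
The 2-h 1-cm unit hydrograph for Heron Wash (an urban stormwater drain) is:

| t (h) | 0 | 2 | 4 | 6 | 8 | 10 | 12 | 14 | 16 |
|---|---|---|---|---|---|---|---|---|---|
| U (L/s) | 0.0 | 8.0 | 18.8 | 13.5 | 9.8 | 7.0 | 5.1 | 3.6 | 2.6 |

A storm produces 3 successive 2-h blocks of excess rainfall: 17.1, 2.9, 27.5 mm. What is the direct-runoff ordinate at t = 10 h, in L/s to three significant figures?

By discrete convolution, Q_j = Σ (P_i / 10 mm) · U_{j−i}.
At t = 10 h (j=5): Q = (17.1/10)·7.0 + (2.9/10)·9.8 + (27.5/10)·13.5 = 51.9 L/s.

Q ≈ 51.9 L/s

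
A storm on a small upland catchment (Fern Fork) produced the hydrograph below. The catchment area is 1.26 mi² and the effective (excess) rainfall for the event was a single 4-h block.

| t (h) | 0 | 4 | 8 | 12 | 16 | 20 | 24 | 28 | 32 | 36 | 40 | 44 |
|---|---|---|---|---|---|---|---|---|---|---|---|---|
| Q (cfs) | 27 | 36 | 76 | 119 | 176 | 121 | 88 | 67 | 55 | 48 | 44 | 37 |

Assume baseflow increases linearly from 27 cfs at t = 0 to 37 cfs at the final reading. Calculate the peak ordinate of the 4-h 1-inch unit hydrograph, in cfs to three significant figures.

U_p ≈ 57.9 cfs

Direct runoff: 0.00, 8.09, 47.18, 89.27, 145.36, 89.45, 55.55, 33.64, 20.73, 12.82, 7.91, 0.00 cfs; ΣQ_DR = 510.0 cfs, peak = 145.36 cfs.
Runoff depth d = ΣQ_DR·Δt / A = 510.0 × 14400 / (1.26 mi²) = 2.509 in.
The 1-inch UH is the DRH scaled by (1 in)/d, so U_p = 145.36 × 1/2.509 = 57.9 cfs.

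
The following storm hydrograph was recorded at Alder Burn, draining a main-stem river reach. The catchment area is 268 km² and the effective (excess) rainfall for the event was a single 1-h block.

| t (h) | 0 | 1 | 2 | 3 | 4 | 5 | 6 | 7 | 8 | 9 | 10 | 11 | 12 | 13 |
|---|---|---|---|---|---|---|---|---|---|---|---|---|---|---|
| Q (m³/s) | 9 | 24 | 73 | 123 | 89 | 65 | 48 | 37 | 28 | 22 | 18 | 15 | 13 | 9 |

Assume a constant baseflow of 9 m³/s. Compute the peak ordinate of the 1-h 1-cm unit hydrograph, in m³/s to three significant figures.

Direct runoff: 0.0, 15.0, 64.0, 114.0, 80.0, 56.0, 39.0, 28.0, 19.0, 13.0, 9.0, 6.0, 4.0, 0.0 m³/s; ΣQ_DR = 447.0 m³/s, peak = 114.0 m³/s.
Runoff depth d = ΣQ_DR·Δt / A = 447.0 × 3600 / (268 km²) = 6.004 mm.
The 1-cm UH is the DRH scaled by (10 mm)/d, so U_p = 114.0 × 10/6.004 = 190 m³/s.

U_p ≈ 190 m³/s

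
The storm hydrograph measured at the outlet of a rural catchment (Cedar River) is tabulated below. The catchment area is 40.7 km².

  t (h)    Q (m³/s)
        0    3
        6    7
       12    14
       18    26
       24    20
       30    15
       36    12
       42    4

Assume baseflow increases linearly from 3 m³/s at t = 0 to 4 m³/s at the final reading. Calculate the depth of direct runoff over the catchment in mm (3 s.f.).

d ≈ 38.7 mm

Direct runoff: 0.00, 3.86, 10.71, 22.57, 16.43, 11.29, 8.14, 0.00 m³/s; ΣQ_DR = 73.00 m³/s.
V = ΣQ_DR · Δt = 73.00 × 21600 s = 1.577 × 10^6 m³.
Over A = 40.7 km², depth = V / A = 38.7 mm.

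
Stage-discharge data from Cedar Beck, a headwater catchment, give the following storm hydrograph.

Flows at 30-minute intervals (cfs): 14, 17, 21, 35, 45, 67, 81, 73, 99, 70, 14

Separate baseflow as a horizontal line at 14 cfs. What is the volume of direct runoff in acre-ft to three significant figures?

V ≈ 15.8 acre-ft

Direct-runoff ordinates (Q − Q_b): 0.0, 3.0, 7.0, 21.0, 31.0, 53.0, 67.0, 59.0, 85.0, 56.0, 0.0 cfs.
ΣQ_DR = 382.0 cfs.
With Δt = 0.5 h = 1800 s, V = ΣQ_DR · Δt = 382.0 × 1800 = 6.88 × 10^5 ft³ = 15.8 acre-ft.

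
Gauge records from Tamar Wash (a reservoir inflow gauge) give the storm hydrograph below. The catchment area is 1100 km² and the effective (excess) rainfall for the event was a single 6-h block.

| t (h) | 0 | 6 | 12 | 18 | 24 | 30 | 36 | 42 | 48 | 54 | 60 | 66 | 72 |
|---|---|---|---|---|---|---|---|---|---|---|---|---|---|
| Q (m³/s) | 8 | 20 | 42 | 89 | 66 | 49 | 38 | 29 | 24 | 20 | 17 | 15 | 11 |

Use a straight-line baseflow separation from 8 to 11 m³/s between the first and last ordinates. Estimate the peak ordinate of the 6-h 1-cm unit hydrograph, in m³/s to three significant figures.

U_p ≈ 134 m³/s

Direct runoff: 0.00, 11.75, 33.50, 80.25, 57.00, 39.75, 28.50, 19.25, 14.00, 9.75, 6.50, 4.25, 0.00 m³/s; ΣQ_DR = 304.5 m³/s, peak = 80.25 m³/s.
Runoff depth d = ΣQ_DR·Δt / A = 304.5 × 21600 / (1100 km²) = 5.979 mm.
The 1-cm UH is the DRH scaled by (10 mm)/d, so U_p = 80.25 × 10/5.979 = 134 m³/s.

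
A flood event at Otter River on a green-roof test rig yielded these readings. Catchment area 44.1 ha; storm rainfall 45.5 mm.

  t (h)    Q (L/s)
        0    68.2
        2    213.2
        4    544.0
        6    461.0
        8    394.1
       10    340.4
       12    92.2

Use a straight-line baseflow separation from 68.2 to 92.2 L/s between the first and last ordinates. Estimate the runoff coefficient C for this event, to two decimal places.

ΣQ_DR = 1552 L/s; V = ΣQ_DR·Δt = 1.117 × 10^7 L.
Runoff depth d = V / A = 25.33 mm.
C = d / P = 25.33 / 45.5 = 0.56.

C ≈ 0.56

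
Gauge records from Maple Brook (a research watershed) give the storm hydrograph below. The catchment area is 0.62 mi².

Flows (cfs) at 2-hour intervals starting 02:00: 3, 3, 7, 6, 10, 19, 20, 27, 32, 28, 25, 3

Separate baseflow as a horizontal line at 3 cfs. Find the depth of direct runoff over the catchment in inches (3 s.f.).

d ≈ 0.735 in

Direct runoff: 0.0, 0.0, 4.0, 3.0, 7.0, 16.0, 17.0, 24.0, 29.0, 25.0, 22.0, 0.0 cfs; ΣQ_DR = 147.0 cfs.
V = ΣQ_DR · Δt = 147.0 × 7200 s = 1.058 × 10^6 ft³.
Over A = 0.62 mi², depth = V / A = 0.735 in.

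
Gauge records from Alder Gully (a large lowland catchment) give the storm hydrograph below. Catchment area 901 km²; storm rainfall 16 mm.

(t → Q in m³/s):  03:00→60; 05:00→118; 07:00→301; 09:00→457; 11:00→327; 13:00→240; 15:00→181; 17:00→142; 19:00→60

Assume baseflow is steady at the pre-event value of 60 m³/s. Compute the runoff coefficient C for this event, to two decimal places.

C ≈ 0.67

ΣQ_DR = 1346 m³/s; V = ΣQ_DR·Δt = 9.691 × 10^6 m³.
Runoff depth d = V / A = 10.76 mm.
C = d / P = 10.76 / 16 = 0.67.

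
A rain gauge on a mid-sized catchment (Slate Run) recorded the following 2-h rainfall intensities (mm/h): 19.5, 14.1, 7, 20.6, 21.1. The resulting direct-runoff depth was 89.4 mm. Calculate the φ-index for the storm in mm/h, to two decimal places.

φ ≈ 7.65 mm/h

Only the 4 blocks with intensity above φ contribute runoff: 19.5, 14.1, 20.6, 21.1 mm/h.
Σ(I−φ)·Δt = d  ⇒  (19.5+14.1+20.6+21.1 − 4φ)·2 = 89.4
φ = (75.30 − 89.4/2) / 4 = 7.65 mm/h.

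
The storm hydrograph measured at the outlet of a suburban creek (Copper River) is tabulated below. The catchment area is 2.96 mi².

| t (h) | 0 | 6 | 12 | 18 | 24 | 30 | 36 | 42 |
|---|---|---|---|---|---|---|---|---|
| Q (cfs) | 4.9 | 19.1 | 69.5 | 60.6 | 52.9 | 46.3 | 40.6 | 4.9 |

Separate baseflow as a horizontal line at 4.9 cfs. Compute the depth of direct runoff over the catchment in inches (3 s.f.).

d ≈ 0.815 in

Direct runoff: 0.0, 14.2, 64.6, 55.7, 48.0, 41.4, 35.7, 0.0 cfs; ΣQ_DR = 259.6 cfs.
V = ΣQ_DR · Δt = 259.6 × 21600 s = 5.607 × 10^6 ft³.
Over A = 2.96 mi², depth = V / A = 0.815 in.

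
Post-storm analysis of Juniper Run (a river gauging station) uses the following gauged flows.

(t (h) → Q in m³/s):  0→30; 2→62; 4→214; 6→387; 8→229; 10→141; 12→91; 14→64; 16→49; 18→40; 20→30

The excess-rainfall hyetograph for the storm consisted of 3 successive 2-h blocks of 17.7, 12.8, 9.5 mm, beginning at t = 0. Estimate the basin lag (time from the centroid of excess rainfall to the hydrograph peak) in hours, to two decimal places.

t_L ≈ 3.41 h

Centroid of excess rainfall: t_c = Σ P_i·t̄_i / ΣP_i = 2.5900 h (block centres at 1, 3, 5 h).
Hydrograph peak occurs at t = 6 h, so basin lag t_L = 6 − 2.5900 = 3.41 h.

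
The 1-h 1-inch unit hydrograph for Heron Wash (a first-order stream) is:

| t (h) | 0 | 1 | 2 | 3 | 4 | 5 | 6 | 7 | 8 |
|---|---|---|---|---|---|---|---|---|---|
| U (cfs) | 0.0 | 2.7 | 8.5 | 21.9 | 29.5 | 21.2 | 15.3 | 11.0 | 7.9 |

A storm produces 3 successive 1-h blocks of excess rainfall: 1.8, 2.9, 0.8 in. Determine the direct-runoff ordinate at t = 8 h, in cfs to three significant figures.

Q ≈ 58.4 cfs

By discrete convolution, Q_j = Σ (P_i / 1 in) · U_{j−i}.
At t = 8 h (j=8): Q = (1.8/1)·7.9 + (2.9/1)·11.0 + (0.8/1)·15.3 = 58.4 cfs.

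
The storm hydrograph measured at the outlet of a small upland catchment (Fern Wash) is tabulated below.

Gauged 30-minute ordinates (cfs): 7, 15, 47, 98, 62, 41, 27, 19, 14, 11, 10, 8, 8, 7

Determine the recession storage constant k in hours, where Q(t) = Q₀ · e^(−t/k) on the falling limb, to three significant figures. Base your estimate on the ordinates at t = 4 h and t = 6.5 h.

On the falling limb, Q drops from 14 to 7 cfs between t = 4 h and t = 6.5 h (Δt = 2.5 h).
k = −Δt / ln(Q₂/Q₁) = −2.5 / ln(7/14) = 3.61 h.

k ≈ 3.61 h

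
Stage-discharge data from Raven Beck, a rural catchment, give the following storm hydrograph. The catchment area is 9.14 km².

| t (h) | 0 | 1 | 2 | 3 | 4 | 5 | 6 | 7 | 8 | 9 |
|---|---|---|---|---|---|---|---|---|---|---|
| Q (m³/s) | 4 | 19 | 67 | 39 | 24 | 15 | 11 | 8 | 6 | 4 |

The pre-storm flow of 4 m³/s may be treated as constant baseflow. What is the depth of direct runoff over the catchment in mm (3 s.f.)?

Direct runoff: 0.0, 15.0, 63.0, 35.0, 20.0, 11.0, 7.0, 4.0, 2.0, 0.0 m³/s; ΣQ_DR = 157.0 m³/s.
V = ΣQ_DR · Δt = 157.0 × 3600 s = 5.652 × 10^5 m³.
Over A = 9.14 km², depth = V / A = 61.8 mm.

d ≈ 61.8 mm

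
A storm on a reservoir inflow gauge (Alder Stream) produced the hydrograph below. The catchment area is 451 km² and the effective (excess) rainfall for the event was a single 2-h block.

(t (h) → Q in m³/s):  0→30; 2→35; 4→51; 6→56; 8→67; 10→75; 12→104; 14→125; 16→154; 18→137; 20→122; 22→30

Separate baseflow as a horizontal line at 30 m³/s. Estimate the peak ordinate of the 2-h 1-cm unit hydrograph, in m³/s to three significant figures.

U_p ≈ 124 m³/s

Direct runoff: 0.0, 5.0, 21.0, 26.0, 37.0, 45.0, 74.0, 95.0, 124.0, 107.0, 92.0, 0.0 m³/s; ΣQ_DR = 626.0 m³/s, peak = 124.0 m³/s.
Runoff depth d = ΣQ_DR·Δt / A = 626.0 × 7200 / (451 km²) = 9.994 mm.
The 1-cm UH is the DRH scaled by (10 mm)/d, so U_p = 124.0 × 10/9.994 = 124 m³/s.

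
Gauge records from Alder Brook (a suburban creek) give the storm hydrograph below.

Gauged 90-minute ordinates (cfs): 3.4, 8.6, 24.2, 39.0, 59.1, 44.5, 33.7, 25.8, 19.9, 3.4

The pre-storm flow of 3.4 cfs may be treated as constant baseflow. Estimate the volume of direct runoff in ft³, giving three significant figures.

V ≈ 1.23 × 10^6 ft³

Direct-runoff ordinates (Q − Q_b): 0.0, 5.2, 20.8, 35.6, 55.7, 41.1, 30.3, 22.4, 16.5, 0.0 cfs.
ΣQ_DR = 227.6 cfs.
With Δt = 1.5 h = 5400 s, V = ΣQ_DR · Δt = 227.6 × 5400 = 1.23 × 10^6 ft³.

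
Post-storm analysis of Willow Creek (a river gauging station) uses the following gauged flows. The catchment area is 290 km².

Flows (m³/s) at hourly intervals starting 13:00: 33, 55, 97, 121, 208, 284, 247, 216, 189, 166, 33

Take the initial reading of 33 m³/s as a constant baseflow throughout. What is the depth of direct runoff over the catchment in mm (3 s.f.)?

d ≈ 16.0 mm

Direct runoff: 0.0, 22.0, 64.0, 88.0, 175.0, 251.0, 214.0, 183.0, 156.0, 133.0, 0.0 m³/s; ΣQ_DR = 1286 m³/s.
V = ΣQ_DR · Δt = 1286 × 3600 s = 4.630 × 10^6 m³.
Over A = 290 km², depth = V / A = 16.0 mm.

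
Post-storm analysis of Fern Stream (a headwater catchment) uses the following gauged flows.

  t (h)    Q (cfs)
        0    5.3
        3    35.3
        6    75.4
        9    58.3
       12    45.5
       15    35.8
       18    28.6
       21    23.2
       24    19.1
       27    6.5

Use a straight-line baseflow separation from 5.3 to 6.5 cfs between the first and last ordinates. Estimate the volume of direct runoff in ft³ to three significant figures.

Direct-runoff ordinates (Q − Q_b): 0.00, 29.87, 69.83, 52.60, 39.67, 29.83, 22.50, 16.97, 12.73, 0.00 cfs.
ΣQ_DR = 274.0 cfs.
With Δt = 3 h = 10800 s, V = ΣQ_DR · Δt = 274.0 × 10800 = 2.96 × 10^6 ft³.

V ≈ 2.96 × 10^6 ft³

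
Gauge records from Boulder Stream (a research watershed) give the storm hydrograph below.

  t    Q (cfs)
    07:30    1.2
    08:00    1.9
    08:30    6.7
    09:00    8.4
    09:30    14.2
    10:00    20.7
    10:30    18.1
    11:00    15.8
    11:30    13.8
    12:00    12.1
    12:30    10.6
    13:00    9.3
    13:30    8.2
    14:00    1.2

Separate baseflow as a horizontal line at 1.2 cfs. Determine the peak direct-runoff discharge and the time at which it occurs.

Subtracting baseflow gives direct-runoff ordinates: 0.0, 0.7, 5.5, 7.2, 13.0, 19.5, 16.9, 14.6, 12.6, 10.9, 9.4, 8.1, 7.0, 0.0 cfs.
The maximum is 19.5 cfs, occurring at the reading for t = 10:00.

Q_p = 19.5 cfs at t = 10:00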